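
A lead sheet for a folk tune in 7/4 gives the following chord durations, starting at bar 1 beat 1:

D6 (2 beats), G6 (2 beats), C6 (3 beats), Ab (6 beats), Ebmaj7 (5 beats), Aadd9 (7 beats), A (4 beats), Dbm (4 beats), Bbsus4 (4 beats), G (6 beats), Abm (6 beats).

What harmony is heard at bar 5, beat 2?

Beat 2 of bar 5 is beat (5−1)×7 + 2 = 30 overall.
Running totals: D6 ends at 2, G6 ends at 4, C6 ends at 7, Ab ends at 13, Ebmaj7 ends at 18, Aadd9 ends at 25, A ends at 29, Dbm ends at 33.
Beat 30 falls within Dbm.

Dbm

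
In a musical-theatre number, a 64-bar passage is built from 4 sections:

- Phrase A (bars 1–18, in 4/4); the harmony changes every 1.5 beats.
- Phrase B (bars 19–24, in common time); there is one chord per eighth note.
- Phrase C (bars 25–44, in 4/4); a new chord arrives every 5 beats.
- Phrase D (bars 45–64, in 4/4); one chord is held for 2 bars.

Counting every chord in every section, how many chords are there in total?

122 chords

A: 18·4 = 72 beats, 72/1.5 = 48 chords.
B: 6·4 = 24 beats, 24/0.5 = 48 chords.
C: 20·4 = 80 beats, 80/5 = 16 chords.
D: 20·4 = 80 beats, 80/8 = 10 chords.
Total: 48 + 48 + 16 + 10 = 122.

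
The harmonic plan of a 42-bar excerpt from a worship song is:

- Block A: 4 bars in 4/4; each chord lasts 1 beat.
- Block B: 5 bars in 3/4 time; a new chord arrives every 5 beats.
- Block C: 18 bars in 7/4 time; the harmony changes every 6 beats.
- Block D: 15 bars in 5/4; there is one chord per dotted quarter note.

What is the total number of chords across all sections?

90 chords

A has 16 beats and chords last 1 each, so 16 chords.
B has 15 beats and chords last 5 each, so 3 chords.
C has 126 beats and chords last 6 each, so 21 chords.
D has 75 beats and chords last 1.5 each, so 50 chords.
Total: 16 + 3 + 21 + 50 = 90.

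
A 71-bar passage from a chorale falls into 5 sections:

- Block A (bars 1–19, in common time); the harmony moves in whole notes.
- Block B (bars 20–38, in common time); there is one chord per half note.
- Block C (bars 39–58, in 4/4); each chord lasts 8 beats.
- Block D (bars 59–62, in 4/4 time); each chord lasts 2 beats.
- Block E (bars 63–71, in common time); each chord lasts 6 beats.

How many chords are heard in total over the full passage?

A: 19 bars × 4 beats = 76 beats; 4 beats/chord → 19 chords.
B: 19 bars × 4 beats = 76 beats; 2 beats/chord → 38 chords.
C: 20 bars × 4 beats = 80 beats; 8 beats/chord → 10 chords.
D: 4 bars × 4 beats = 16 beats; 2 beats/chord → 8 chords.
E: 9 bars × 4 beats = 36 beats; 6 beats/chord → 6 chords.
Total: 19 + 38 + 10 + 8 + 6 = 81.

81 chords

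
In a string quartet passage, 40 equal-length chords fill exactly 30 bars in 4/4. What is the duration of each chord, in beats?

3 beats

30 bars × 4 beats/bar = 120 beats total.
120 beats ÷ 40 chords = 3 beats per chord.
(That is a dotted half note.)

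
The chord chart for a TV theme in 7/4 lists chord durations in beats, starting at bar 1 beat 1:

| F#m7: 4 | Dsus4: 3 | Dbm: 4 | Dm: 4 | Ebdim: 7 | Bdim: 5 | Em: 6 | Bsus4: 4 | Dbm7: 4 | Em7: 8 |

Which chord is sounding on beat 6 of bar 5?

Bsus4

Beat 6 of bar 5 is beat (5−1)×7 + 6 = 34 overall.
Running totals: F#m7 ends at 4, Dsus4 ends at 7, Dbm ends at 11, Dm ends at 15, Ebdim ends at 22, Bdim ends at 27, Em ends at 33, Bsus4 ends at 37.
Beat 34 falls within Bsus4.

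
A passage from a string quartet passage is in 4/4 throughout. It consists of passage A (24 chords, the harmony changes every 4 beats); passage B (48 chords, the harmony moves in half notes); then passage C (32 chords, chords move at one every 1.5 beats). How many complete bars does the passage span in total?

60 bars

A: 24 × 4 = 96 beats = 24 bars.
B: 48 × 2 = 96 beats = 24 bars.
C: 32 × 1.5 = 48 beats = 12 bars.
Total: 24 + 24 + 12 = 60 bars.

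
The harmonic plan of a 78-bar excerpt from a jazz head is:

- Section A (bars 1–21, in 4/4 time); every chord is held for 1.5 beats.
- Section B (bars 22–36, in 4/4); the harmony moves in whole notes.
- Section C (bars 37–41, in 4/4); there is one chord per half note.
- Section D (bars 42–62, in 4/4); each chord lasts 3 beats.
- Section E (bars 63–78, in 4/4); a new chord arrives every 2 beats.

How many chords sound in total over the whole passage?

A: 21·4 = 84 beats, 84/1.5 = 56 chords.
B: 15·4 = 60 beats, 60/4 = 15 chords.
C: 5·4 = 20 beats, 20/2 = 10 chords.
D: 21·4 = 84 beats, 84/3 = 28 chords.
E: 16·4 = 64 beats, 64/2 = 32 chords.
Total: 56 + 15 + 10 + 28 + 32 = 141.

141 chords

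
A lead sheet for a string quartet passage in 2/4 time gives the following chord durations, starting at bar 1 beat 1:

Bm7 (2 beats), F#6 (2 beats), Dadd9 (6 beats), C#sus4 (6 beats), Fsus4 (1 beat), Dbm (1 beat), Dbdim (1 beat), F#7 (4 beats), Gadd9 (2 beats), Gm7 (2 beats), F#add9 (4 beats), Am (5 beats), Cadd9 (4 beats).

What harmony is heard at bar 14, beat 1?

Gm7

Beat 1 of bar 14 is beat (14−1)×2 + 1 = 27 overall.
Running totals: Bm7 ends at 2, F#6 ends at 4, Dadd9 ends at 10, C#sus4 ends at 16, Fsus4 ends at 17, Dbm ends at 18, Dbdim ends at 19, F#7 ends at 23, Gadd9 ends at 25, Gm7 ends at 27.
Beat 27 falls within Gm7.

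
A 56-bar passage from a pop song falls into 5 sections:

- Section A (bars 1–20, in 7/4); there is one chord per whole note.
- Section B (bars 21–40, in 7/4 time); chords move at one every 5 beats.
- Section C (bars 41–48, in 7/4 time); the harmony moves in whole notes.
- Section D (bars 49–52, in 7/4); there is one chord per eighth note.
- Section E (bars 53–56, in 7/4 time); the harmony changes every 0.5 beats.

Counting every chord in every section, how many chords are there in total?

189 chords

A: 20 bars × 7 beats = 140 beats; 4 beats/chord → 35 chords.
B: 20 bars × 7 beats = 140 beats; 5 beats/chord → 28 chords.
C: 8 bars × 7 beats = 56 beats; 4 beats/chord → 14 chords.
D: 4 bars × 7 beats = 28 beats; 0.5 beats/chord → 56 chords.
E: 4 bars × 7 beats = 28 beats; 0.5 beats/chord → 56 chords.
Total: 35 + 28 + 14 + 56 + 56 = 189.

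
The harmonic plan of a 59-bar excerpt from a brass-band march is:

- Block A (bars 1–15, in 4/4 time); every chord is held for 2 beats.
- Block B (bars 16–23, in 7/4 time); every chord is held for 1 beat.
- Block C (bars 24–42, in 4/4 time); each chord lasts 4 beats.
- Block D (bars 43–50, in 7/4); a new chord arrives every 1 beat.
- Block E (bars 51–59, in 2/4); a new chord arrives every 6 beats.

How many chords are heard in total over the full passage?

A: 15·4 = 60 beats, 60/2 = 30 chords.
B: 8·7 = 56 beats, 56/1 = 56 chords.
C: 19·4 = 76 beats, 76/4 = 19 chords.
D: 8·7 = 56 beats, 56/1 = 56 chords.
E: 9·2 = 18 beats, 18/6 = 3 chords.
Total: 30 + 56 + 19 + 56 + 3 = 164.

164 chords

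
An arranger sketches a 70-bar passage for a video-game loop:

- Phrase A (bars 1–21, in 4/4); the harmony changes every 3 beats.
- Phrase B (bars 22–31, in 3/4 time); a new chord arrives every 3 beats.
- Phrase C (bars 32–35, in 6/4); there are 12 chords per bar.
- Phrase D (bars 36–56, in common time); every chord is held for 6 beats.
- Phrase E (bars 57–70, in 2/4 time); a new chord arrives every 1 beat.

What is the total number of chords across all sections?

A: 21 bars × 4 beats = 84 beats; 3 beats/chord → 28 chords.
B: 10 bars × 3 beats = 30 beats; 3 beats/chord → 10 chords.
C: 4 bars × 6 beats = 24 beats; 0.5 beats/chord → 48 chords.
D: 21 bars × 4 beats = 84 beats; 6 beats/chord → 14 chords.
E: 14 bars × 2 beats = 28 beats; 1 beat/chord → 28 chords.
Total: 28 + 10 + 48 + 14 + 28 = 128.

128 chords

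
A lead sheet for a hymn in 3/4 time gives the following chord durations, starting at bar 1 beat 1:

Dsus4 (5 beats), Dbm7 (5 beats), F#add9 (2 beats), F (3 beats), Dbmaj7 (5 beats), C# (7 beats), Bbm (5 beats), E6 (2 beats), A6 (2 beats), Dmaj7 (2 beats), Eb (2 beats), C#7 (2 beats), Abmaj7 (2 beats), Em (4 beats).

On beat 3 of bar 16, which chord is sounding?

Beat 3 of bar 16 is beat (16−1)×3 + 3 = 48 overall.
Running totals: Dsus4 ends at 5, Dbm7 ends at 10, F#add9 ends at 12, F ends at 15, Dbmaj7 ends at 20, C# ends at 27, Bbm ends at 32, E6 ends at 34, A6 ends at 36, Dmaj7 ends at 38, Eb ends at 40, C#7 ends at 42, Abmaj7 ends at 44, Em ends at 48.
Beat 48 falls within Em.

Em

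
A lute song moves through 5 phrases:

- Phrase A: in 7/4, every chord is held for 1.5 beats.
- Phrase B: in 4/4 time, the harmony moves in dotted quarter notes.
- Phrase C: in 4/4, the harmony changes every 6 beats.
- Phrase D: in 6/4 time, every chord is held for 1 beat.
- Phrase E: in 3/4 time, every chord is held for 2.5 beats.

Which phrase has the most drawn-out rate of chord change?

A: each chord is 1.5 beats in 7/4, so 14/3 per bar.
B: each chord is 1.5 beats in 4/4, so 8/3 per bar.
C: each chord is 6 beats in 4/4, so 2/3 per bar.
D: each chord is 1 beat in 6/4, so 6 per bar.
E: each chord is 2.5 beats in 3/4, so 1.2 per bar.
Slowest is C at 2/3 chords/bar.

Phrase C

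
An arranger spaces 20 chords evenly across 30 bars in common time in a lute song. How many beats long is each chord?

6 beats

30 bars × 4 beats/bar = 120 beats total.
120 beats ÷ 20 chords = 6 beats per chord.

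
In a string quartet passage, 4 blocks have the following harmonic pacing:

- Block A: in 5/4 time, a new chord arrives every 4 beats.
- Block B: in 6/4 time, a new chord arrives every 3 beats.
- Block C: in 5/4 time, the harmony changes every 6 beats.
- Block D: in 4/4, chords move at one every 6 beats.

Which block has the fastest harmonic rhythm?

Block B

A: 5 beats/bar ÷ 4 beats/chord = 1.25 chords/bar.
B: 6 beats/bar ÷ 3 beats/chord = 2 chords/bar.
C: 5 beats/bar ÷ 6 beats/chord = 5/6 chords/bar.
D: 4 beats/bar ÷ 6 beats/chord = 2/3 chords/bar.
Fastest is B at 2 chords/bar.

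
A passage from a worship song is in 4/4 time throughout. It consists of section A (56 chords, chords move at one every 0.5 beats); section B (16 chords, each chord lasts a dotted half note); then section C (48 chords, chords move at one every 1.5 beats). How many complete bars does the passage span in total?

37 bars

A: 56 × 0.5 = 28 beats = 7 bars.
B: 16 × 3 = 48 beats = 12 bars.
C: 48 × 1.5 = 72 beats = 18 bars.
Total: 7 + 12 + 18 = 37 bars.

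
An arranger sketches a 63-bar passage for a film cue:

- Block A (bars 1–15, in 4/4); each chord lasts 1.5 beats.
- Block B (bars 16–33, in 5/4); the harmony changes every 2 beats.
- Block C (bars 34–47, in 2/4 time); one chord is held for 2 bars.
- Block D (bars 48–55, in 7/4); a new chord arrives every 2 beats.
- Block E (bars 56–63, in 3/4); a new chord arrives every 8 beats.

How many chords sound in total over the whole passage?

A has 60 beats and chords last 1.5 each, so 40 chords.
B has 90 beats and chords last 2 each, so 45 chords.
C has 28 beats and chords last 4 each, so 7 chords.
D has 56 beats and chords last 2 each, so 28 chords.
E has 24 beats and chords last 8 each, so 3 chords.
Total: 40 + 45 + 7 + 28 + 3 = 123.

123 chords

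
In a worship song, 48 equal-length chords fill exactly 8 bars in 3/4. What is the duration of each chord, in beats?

0.5 beats

8 bars × 3 beats/bar = 24 beats total.
24 beats ÷ 48 chords = 0.5 beats per chord.
(That is an eighth note.)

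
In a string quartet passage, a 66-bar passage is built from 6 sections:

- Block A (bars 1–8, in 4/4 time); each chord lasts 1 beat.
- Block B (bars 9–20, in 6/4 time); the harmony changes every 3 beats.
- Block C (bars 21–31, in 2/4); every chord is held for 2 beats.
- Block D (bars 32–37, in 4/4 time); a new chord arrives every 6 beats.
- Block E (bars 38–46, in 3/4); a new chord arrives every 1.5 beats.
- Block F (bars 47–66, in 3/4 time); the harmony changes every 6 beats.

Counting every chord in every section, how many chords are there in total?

A: 8·4 = 32 beats, 32/1 = 32 chords.
B: 12·6 = 72 beats, 72/3 = 24 chords.
C: 11·2 = 22 beats, 22/2 = 11 chords.
D: 6·4 = 24 beats, 24/6 = 4 chords.
E: 9·3 = 27 beats, 27/1.5 = 18 chords.
F: 20·3 = 60 beats, 60/6 = 10 chords.
Total: 32 + 24 + 11 + 4 + 18 + 10 = 99.

99 chords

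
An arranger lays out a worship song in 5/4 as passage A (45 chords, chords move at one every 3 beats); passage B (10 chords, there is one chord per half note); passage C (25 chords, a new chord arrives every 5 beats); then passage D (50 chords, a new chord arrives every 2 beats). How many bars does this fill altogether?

A: 45 × 3 = 135 beats = 27 bars.
B: 10 × 2 = 20 beats = 4 bars.
C: 25 × 5 = 125 beats = 25 bars.
D: 50 × 2 = 100 beats = 20 bars.
Total: 27 + 4 + 25 + 20 = 76 bars.

76 bars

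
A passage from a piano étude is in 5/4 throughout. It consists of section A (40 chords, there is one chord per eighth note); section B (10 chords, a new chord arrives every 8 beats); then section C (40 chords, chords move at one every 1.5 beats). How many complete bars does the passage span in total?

32 bars

A: 40 × 0.5 = 20 beats = 4 bars.
B: 10 × 8 = 80 beats = 16 bars.
C: 40 × 1.5 = 60 beats = 12 bars.
Total: 4 + 16 + 12 = 32 bars.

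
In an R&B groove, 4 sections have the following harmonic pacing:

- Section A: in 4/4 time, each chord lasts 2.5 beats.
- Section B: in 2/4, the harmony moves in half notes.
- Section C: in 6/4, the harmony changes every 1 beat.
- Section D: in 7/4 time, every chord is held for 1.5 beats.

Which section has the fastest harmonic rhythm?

A: each chord is 2.5 beats in 4/4, so 1.6 per bar.
B: each chord is 2 beats in 2/4, so 1 per bar.
C: each chord is 1 beat in 6/4, so 6 per bar.
D: each chord is 1.5 beats in 7/4, so 14/3 per bar.
Fastest is C at 6 chords/bar.

Section C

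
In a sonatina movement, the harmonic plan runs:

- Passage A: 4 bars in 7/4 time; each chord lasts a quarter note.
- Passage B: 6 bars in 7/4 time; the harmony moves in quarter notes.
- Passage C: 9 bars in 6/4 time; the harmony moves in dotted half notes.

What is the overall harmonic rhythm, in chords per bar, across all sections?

A: 4 bars of 7 beats is 28 beats; at 1 beat each that's 28 chords.
B: 6 bars of 7 beats is 42 beats; at 1 beat each that's 42 chords.
C: 9 bars of 6 beats is 54 beats; at 3 beats each that's 18 chords.
Overall: 88 chords over 19 bars → 88/19 = 88/19 chords per bar.

88/19 chords per bar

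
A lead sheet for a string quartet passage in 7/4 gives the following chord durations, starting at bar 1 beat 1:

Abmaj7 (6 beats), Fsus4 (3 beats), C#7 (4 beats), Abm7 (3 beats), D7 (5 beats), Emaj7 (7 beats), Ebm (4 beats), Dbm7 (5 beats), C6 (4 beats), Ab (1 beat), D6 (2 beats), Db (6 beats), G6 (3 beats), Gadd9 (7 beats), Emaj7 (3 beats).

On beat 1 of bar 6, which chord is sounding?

Dbm7

Beat 1 of bar 6 is beat (6−1)×7 + 1 = 36 overall.
Running totals: Abmaj7 ends at 6, Fsus4 ends at 9, C#7 ends at 13, Abm7 ends at 16, D7 ends at 21, Emaj7 ends at 28, Ebm ends at 32, Dbm7 ends at 37.
Beat 36 falls within Dbm7.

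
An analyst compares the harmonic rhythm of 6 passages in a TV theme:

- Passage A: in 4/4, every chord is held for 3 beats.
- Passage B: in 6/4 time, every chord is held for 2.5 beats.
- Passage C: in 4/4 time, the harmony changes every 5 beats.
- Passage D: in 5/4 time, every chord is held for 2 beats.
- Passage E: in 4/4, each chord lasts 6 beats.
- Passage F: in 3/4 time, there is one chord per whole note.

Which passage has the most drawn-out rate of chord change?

A: 4/3 = 4/3 chords/bar.
B: 6/2.5 = 2.4 chords/bar.
C: 4/5 = 0.8 chords/bar.
D: 5/2 = 2.5 chords/bar.
E: 4/6 = 2/3 chords/bar.
F: 3/4 = 0.75 chords/bar.
Slowest is E at 2/3 chords/bar.

Passage E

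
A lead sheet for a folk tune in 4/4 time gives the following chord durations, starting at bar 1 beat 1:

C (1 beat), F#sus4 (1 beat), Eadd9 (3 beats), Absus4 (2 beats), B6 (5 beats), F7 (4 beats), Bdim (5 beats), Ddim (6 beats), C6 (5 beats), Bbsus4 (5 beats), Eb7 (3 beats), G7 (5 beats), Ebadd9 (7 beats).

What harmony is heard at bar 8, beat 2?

Beat 2 of bar 8 is beat (8−1)×4 + 2 = 30 overall.
Running totals: C ends at 1, F#sus4 ends at 2, Eadd9 ends at 5, Absus4 ends at 7, B6 ends at 12, F7 ends at 16, Bdim ends at 21, Ddim ends at 27, C6 ends at 32.
Beat 30 falls within C6.

C6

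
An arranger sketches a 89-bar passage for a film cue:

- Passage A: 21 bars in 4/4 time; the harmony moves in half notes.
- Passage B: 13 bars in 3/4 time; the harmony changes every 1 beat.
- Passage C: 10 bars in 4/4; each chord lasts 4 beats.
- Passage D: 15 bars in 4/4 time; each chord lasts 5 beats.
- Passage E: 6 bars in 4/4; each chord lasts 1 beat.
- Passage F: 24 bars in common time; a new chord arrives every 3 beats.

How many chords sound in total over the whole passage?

A has 84 beats and chords last 2 each, so 42 chords.
B has 39 beats and chords last 1 each, so 39 chords.
C has 40 beats and chords last 4 each, so 10 chords.
D has 60 beats and chords last 5 each, so 12 chords.
E has 24 beats and chords last 1 each, so 24 chords.
F has 96 beats and chords last 3 each, so 32 chords.
Total: 42 + 39 + 10 + 12 + 24 + 32 = 159.

159 chords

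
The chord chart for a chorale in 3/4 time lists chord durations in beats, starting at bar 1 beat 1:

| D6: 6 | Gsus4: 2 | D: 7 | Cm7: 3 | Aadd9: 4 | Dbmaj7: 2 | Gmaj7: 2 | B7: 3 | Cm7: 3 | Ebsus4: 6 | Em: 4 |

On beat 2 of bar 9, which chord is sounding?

Beat 2 of bar 9 is beat (9−1)×3 + 2 = 26 overall.
Running totals: D6 ends at 6, Gsus4 ends at 8, D ends at 15, Cm7 ends at 18, Aadd9 ends at 22, Dbmaj7 ends at 24, Gmaj7 ends at 26.
Beat 26 falls within Gmaj7.

Gmaj7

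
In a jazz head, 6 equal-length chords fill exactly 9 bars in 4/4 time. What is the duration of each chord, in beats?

9 bars × 4 beats/bar = 36 beats total.
36 beats ÷ 6 chords = 6 beats per chord.

6 beats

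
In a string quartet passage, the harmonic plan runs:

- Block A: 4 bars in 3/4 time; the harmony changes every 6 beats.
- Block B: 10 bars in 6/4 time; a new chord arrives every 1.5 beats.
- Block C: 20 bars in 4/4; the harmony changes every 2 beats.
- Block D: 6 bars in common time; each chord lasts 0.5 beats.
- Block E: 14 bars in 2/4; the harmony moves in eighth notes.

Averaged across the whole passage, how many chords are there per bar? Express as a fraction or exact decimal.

A: 4 bars of 3 beats is 12 beats; at 6 beats each that's 2 chords.
B: 10 bars of 6 beats is 60 beats; at 1.5 beats each that's 40 chords.
C: 20 bars of 4 beats is 80 beats; at 2 beats each that's 40 chords.
D: 6 bars of 4 beats is 24 beats; at 0.5 beats each that's 48 chords.
E: 14 bars of 2 beats is 28 beats; at 0.5 beats each that's 56 chords.
Overall: 186 chords over 54 bars → 186/54 = 31/9 chords per bar.

31/9 chords per bar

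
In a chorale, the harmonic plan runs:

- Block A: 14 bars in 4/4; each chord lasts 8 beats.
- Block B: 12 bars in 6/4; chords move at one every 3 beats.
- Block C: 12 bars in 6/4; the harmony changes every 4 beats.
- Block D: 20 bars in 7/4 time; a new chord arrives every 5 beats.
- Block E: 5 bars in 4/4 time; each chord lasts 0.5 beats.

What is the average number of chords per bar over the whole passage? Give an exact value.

13/7 chords per bar

A: 14 bars of 4 beats is 56 beats; at 8 beats each that's 7 chords.
B: 12 bars of 6 beats is 72 beats; at 3 beats each that's 24 chords.
C: 12 bars of 6 beats is 72 beats; at 4 beats each that's 18 chords.
D: 20 bars of 7 beats is 140 beats; at 5 beats each that's 28 chords.
E: 5 bars of 4 beats is 20 beats; at 0.5 beats each that's 40 chords.
Overall: 117 chords over 63 bars → 117/63 = 13/7 chords per bar.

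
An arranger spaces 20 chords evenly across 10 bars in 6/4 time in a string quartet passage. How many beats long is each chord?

10 bars × 6 beats/bar = 60 beats total.
60 beats ÷ 20 chords = 3 beats per chord.
(That is a dotted half note.)

3 beats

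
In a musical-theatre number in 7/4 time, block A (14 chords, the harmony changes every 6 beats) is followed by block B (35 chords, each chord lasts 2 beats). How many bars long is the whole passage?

22 bars

A: 14 × 6 = 84 beats = 12 bars.
B: 35 × 2 = 70 beats = 10 bars.
Total: 12 + 10 = 22 bars.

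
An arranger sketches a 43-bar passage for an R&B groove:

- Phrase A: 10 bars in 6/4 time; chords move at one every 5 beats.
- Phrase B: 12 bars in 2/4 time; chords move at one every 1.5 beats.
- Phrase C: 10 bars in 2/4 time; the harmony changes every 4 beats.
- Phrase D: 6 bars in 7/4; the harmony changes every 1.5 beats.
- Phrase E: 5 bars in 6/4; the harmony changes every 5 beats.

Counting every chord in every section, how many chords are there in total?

67 chords

A: 10 bars × 6 beats = 60 beats; 5 beats/chord → 12 chords.
B: 12 bars × 2 beats = 24 beats; 1.5 beats/chord → 16 chords.
C: 10 bars × 2 beats = 20 beats; 4 beats/chord → 5 chords.
D: 6 bars × 7 beats = 42 beats; 1.5 beats/chord → 28 chords.
E: 5 bars × 6 beats = 30 beats; 5 beats/chord → 6 chords.
Total: 12 + 16 + 5 + 28 + 6 = 67.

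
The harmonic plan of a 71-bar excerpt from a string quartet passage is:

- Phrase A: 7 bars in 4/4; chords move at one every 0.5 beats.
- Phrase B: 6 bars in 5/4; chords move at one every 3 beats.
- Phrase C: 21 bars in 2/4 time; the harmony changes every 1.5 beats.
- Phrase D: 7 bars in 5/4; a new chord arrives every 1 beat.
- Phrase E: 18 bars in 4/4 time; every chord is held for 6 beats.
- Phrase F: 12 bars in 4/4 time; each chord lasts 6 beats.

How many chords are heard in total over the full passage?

A: 7·4 = 28 beats, 28/0.5 = 56 chords.
B: 6·5 = 30 beats, 30/3 = 10 chords.
C: 21·2 = 42 beats, 42/1.5 = 28 chords.
D: 7·5 = 35 beats, 35/1 = 35 chords.
E: 18·4 = 72 beats, 72/6 = 12 chords.
F: 12·4 = 48 beats, 48/6 = 8 chords.
Total: 56 + 10 + 28 + 35 + 12 + 8 = 149.

149 chords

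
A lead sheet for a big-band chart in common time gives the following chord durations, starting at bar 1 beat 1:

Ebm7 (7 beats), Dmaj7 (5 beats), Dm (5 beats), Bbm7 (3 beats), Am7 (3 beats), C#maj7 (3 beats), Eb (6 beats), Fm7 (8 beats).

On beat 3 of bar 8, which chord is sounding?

Beat 3 of bar 8 is beat (8−1)×4 + 3 = 31 overall.
Running totals: Ebm7 ends at 7, Dmaj7 ends at 12, Dm ends at 17, Bbm7 ends at 20, Am7 ends at 23, C#maj7 ends at 26, Eb ends at 32.
Beat 31 falls within Eb.

Eb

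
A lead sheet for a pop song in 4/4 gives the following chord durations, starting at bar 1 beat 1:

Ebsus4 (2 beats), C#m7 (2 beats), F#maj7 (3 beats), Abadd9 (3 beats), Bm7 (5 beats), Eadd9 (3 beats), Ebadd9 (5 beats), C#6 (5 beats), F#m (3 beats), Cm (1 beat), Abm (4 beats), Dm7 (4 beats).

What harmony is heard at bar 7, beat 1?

C#6

Beat 1 of bar 7 is beat (7−1)×4 + 1 = 25 overall.
Running totals: Ebsus4 ends at 2, C#m7 ends at 4, F#maj7 ends at 7, Abadd9 ends at 10, Bm7 ends at 15, Eadd9 ends at 18, Ebadd9 ends at 23, C#6 ends at 28.
Beat 25 falls within C#6.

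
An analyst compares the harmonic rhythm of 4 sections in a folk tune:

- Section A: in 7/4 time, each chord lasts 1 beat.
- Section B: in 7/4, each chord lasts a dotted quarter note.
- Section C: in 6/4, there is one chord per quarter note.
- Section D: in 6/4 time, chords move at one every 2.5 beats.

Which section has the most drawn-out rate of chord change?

Section D

A: 7/1 = 7 chords/bar.
B: 7/1.5 = 14/3 chords/bar.
C: 6/1 = 6 chords/bar.
D: 6/2.5 = 2.4 chords/bar.
Slowest is D at 2.4 chords/bar.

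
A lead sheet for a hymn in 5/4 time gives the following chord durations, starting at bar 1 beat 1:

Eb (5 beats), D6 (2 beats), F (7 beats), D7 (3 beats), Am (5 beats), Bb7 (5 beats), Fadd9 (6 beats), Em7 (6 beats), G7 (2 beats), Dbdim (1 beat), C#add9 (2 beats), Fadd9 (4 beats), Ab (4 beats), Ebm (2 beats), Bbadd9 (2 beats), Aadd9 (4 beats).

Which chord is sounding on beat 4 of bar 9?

C#add9

Beat 4 of bar 9 is beat (9−1)×5 + 4 = 44 overall.
Running totals: Eb ends at 5, D6 ends at 7, F ends at 14, D7 ends at 17, Am ends at 22, Bb7 ends at 27, Fadd9 ends at 33, Em7 ends at 39, G7 ends at 41, Dbdim ends at 42, C#add9 ends at 44.
Beat 44 falls within C#add9.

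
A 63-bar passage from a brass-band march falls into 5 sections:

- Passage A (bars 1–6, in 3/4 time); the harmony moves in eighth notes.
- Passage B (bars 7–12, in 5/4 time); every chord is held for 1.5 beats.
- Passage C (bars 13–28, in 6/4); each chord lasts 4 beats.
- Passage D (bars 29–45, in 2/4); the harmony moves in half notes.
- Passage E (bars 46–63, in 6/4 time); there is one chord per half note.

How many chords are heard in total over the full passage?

A has 18 beats and chords last 0.5 each, so 36 chords.
B has 30 beats and chords last 1.5 each, so 20 chords.
C has 96 beats and chords last 4 each, so 24 chords.
D has 34 beats and chords last 2 each, so 17 chords.
E has 108 beats and chords last 2 each, so 54 chords.
Total: 36 + 20 + 24 + 17 + 54 = 151.

151 chords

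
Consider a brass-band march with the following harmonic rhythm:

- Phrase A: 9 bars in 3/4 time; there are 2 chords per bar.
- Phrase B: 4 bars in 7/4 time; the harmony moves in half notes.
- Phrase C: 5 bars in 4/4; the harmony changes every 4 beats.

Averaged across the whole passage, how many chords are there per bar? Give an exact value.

A: 9 bars of 3 beats is 27 beats; at 1.5 beats each that's 18 chords.
B: 4 bars of 7 beats is 28 beats; at 2 beats each that's 14 chords.
C: 5 bars of 4 beats is 20 beats; at 4 beats each that's 5 chords.
Overall: 37 chords over 18 bars → 37/18 = 37/18 chords per bar.

37/18 chords per bar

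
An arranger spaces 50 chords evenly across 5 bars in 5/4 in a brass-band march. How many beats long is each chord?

5 bars × 5 beats/bar = 25 beats total.
25 beats ÷ 50 chords = 0.5 beats per chord.
(That is an eighth note.)

0.5 beats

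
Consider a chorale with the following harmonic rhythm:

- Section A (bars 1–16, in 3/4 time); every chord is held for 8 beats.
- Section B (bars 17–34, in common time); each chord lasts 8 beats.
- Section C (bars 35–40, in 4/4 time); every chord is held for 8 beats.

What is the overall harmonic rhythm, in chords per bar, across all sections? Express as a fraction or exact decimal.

0.45 chords per bar

A: 16 bars of 3 beats is 48 beats; at 8 beats each that's 6 chords.
B: 18 bars of 4 beats is 72 beats; at 8 beats each that's 9 chords.
C: 6 bars of 4 beats is 24 beats; at 8 beats each that's 3 chords.
Overall: 18 chords over 40 bars → 18/40 = 0.45 chords per bar.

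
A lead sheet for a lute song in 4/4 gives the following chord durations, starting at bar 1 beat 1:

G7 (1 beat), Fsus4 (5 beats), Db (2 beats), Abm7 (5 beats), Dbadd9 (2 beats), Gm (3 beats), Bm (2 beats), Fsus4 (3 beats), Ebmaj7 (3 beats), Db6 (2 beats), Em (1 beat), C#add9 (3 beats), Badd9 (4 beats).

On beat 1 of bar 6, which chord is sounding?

Beat 1 of bar 6 is beat (6−1)×4 + 1 = 21 overall.
Running totals: G7 ends at 1, Fsus4 ends at 6, Db ends at 8, Abm7 ends at 13, Dbadd9 ends at 15, Gm ends at 18, Bm ends at 20, Fsus4 ends at 23.
Beat 21 falls within Fsus4.

Fsus4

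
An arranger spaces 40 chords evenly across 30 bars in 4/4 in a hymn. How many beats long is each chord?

3 beats

30 bars × 4 beats/bar = 120 beats total.
120 beats ÷ 40 chords = 3 beats per chord.
(That is a dotted half note.)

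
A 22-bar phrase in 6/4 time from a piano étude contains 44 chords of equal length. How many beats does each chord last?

22 bars × 6 beats/bar = 132 beats total.
132 beats ÷ 44 chords = 3 beats per chord.
(That is a dotted half note.)

3 beats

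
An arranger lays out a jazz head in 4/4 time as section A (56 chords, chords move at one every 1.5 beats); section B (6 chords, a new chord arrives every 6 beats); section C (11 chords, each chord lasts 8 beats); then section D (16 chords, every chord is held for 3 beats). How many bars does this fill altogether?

A: 56 × 1.5 = 84 beats = 21 bars.
B: 6 × 6 = 36 beats = 9 bars.
C: 11 × 8 = 88 beats = 22 bars.
D: 16 × 3 = 48 beats = 12 bars.
Total: 21 + 9 + 22 + 12 = 64 bars.

64 bars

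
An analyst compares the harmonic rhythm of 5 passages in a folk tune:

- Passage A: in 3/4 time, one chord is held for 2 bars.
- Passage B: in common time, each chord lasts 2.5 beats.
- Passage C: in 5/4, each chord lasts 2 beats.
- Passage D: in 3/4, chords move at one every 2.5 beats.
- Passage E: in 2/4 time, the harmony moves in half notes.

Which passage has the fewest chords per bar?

Passage A

A: 3 beats/bar ÷ 6 beats/chord = 0.5 chords/bar.
B: 4 beats/bar ÷ 2.5 beats/chord = 1.6 chords/bar.
C: 5 beats/bar ÷ 2 beats/chord = 2.5 chords/bar.
D: 3 beats/bar ÷ 2.5 beats/chord = 1.2 chords/bar.
E: 2 beats/bar ÷ 2 beats/chord = 1 chord/bar.
Slowest is A at 0.5 chords/bar.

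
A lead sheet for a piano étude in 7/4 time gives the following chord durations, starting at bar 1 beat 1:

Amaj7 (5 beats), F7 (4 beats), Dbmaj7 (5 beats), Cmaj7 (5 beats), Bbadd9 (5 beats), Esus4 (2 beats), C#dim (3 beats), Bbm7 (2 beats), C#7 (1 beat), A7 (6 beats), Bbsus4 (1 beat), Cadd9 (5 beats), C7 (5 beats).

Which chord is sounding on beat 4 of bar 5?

Beat 4 of bar 5 is beat (5−1)×7 + 4 = 32 overall.
Running totals: Amaj7 ends at 5, F7 ends at 9, Dbmaj7 ends at 14, Cmaj7 ends at 19, Bbadd9 ends at 24, Esus4 ends at 26, C#dim ends at 29, Bbm7 ends at 31, C#7 ends at 32.
Beat 32 falls within C#7.

C#7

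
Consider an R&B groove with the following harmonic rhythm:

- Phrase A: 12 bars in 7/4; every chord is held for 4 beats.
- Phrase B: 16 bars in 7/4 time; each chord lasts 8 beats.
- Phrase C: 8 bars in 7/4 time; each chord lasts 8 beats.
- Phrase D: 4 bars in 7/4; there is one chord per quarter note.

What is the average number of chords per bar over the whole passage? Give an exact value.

A: 12 bars of 7 beats is 84 beats; at 4 beats each that's 21 chords.
B: 16 bars of 7 beats is 112 beats; at 8 beats each that's 14 chords.
C: 8 bars of 7 beats is 56 beats; at 8 beats each that's 7 chords.
D: 4 bars of 7 beats is 28 beats; at 1 beat each that's 28 chords.
Overall: 70 chords over 40 bars → 70/40 = 1.75 chords per bar.

1.75 chords per bar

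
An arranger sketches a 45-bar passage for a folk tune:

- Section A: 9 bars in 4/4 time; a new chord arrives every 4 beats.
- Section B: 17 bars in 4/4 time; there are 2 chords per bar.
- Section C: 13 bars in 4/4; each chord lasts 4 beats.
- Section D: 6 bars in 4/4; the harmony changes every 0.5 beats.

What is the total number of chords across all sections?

104 chords

A has 36 beats and chords last 4 each, so 9 chords.
B has 68 beats and chords last 2 each, so 34 chords.
C has 52 beats and chords last 4 each, so 13 chords.
D has 24 beats and chords last 0.5 each, so 48 chords.
Total: 9 + 34 + 13 + 48 = 104.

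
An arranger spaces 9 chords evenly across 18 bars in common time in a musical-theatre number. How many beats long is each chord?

8 beats

18 bars × 4 beats/bar = 72 beats total.
72 beats ÷ 9 chords = 8 beats per chord.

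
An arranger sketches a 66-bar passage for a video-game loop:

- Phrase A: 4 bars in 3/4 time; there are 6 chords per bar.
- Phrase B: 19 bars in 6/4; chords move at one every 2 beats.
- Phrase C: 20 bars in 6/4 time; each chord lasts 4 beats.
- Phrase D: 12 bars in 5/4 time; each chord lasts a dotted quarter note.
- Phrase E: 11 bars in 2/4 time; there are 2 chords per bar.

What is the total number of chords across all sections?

A: 4 bars × 3 beats = 12 beats; 0.5 beats/chord → 24 chords.
B: 19 bars × 6 beats = 114 beats; 2 beats/chord → 57 chords.
C: 20 bars × 6 beats = 120 beats; 4 beats/chord → 30 chords.
D: 12 bars × 5 beats = 60 beats; 1.5 beats/chord → 40 chords.
E: 11 bars × 2 beats = 22 beats; 1 beat/chord → 22 chords.
Total: 24 + 57 + 30 + 40 + 22 = 173.

173 chords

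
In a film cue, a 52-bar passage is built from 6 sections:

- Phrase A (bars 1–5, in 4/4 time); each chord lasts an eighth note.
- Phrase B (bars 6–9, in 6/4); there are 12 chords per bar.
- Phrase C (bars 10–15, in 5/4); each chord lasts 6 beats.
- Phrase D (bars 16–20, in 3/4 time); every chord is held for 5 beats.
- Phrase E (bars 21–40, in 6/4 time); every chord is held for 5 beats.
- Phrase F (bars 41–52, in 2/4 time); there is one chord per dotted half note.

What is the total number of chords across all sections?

A has 20 beats and chords last 0.5 each, so 40 chords.
B has 24 beats and chords last 0.5 each, so 48 chords.
C has 30 beats and chords last 6 each, so 5 chords.
D has 15 beats and chords last 5 each, so 3 chords.
E has 120 beats and chords last 5 each, so 24 chords.
F has 24 beats and chords last 3 each, so 8 chords.
Total: 40 + 48 + 5 + 3 + 24 + 8 = 128.

128 chords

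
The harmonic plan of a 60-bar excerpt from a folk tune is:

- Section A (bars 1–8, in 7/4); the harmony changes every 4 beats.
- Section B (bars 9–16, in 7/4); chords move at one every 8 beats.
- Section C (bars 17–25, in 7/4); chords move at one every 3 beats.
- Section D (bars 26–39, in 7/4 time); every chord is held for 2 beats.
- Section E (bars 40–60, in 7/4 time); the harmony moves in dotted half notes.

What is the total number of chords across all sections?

140 chords

A: 8·7 = 56 beats, 56/4 = 14 chords.
B: 8·7 = 56 beats, 56/8 = 7 chords.
C: 9·7 = 63 beats, 63/3 = 21 chords.
D: 14·7 = 98 beats, 98/2 = 49 chords.
E: 21·7 = 147 beats, 147/3 = 49 chords.
Total: 14 + 7 + 21 + 49 + 49 = 140.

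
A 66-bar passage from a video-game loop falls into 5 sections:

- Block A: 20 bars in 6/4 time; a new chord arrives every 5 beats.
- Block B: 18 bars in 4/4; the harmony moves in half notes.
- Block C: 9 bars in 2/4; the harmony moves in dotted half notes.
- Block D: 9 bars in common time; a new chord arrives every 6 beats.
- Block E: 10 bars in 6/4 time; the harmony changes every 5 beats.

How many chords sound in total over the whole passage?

84 chords

A: 20 bars × 6 beats = 120 beats; 5 beats/chord → 24 chords.
B: 18 bars × 4 beats = 72 beats; 2 beats/chord → 36 chords.
C: 9 bars × 2 beats = 18 beats; 3 beats/chord → 6 chords.
D: 9 bars × 4 beats = 36 beats; 6 beats/chord → 6 chords.
E: 10 bars × 6 beats = 60 beats; 5 beats/chord → 12 chords.
Total: 24 + 36 + 6 + 6 + 12 = 84.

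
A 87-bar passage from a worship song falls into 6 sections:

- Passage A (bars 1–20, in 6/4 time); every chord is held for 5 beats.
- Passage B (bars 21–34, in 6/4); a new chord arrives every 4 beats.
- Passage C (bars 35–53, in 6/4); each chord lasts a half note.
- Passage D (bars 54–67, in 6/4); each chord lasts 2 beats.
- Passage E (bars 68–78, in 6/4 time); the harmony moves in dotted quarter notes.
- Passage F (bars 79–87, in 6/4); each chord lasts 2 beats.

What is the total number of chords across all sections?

A: 20 bars × 6 beats = 120 beats; 5 beats/chord → 24 chords.
B: 14 bars × 6 beats = 84 beats; 4 beats/chord → 21 chords.
C: 19 bars × 6 beats = 114 beats; 2 beats/chord → 57 chords.
D: 14 bars × 6 beats = 84 beats; 2 beats/chord → 42 chords.
E: 11 bars × 6 beats = 66 beats; 1.5 beats/chord → 44 chords.
F: 9 bars × 6 beats = 54 beats; 2 beats/chord → 27 chords.
Total: 24 + 21 + 57 + 42 + 44 + 27 = 215.

215 chords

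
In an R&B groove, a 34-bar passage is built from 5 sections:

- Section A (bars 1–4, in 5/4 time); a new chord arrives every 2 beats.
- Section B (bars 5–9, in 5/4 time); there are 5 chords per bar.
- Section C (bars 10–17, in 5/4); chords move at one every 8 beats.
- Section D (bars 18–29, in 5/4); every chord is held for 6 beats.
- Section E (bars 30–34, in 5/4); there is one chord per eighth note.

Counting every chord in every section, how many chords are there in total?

100 chords

A: 4·5 = 20 beats, 20/2 = 10 chords.
B: 5·5 = 25 beats, 25/1 = 25 chords.
C: 8·5 = 40 beats, 40/8 = 5 chords.
D: 12·5 = 60 beats, 60/6 = 10 chords.
E: 5·5 = 25 beats, 25/0.5 = 50 chords.
Total: 10 + 25 + 5 + 10 + 50 = 100.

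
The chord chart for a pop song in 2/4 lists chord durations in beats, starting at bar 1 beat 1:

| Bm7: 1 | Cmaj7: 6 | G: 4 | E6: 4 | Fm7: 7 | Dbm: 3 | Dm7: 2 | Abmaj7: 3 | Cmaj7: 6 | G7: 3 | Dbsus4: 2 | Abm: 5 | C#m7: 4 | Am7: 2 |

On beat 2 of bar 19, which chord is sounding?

Beat 2 of bar 19 is beat (19−1)×2 + 2 = 38 overall.
Running totals: Bm7 ends at 1, Cmaj7 ends at 7, G ends at 11, E6 ends at 15, Fm7 ends at 22, Dbm ends at 25, Dm7 ends at 27, Abmaj7 ends at 30, Cmaj7 ends at 36, G7 ends at 39.
Beat 38 falls within G7.

G7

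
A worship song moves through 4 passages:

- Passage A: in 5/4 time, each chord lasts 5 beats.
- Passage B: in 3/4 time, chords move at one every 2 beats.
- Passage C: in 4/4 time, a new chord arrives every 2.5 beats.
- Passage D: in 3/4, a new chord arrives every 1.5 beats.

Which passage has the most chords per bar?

Passage D

A: each chord is 5 beats in 5/4, so 1 per bar.
B: each chord is 2 beats in 3/4, so 1.5 per bar.
C: each chord is 2.5 beats in 4/4, so 1.6 per bar.
D: each chord is 1.5 beats in 3/4, so 2 per bar.
Fastest is D at 2 chords/bar.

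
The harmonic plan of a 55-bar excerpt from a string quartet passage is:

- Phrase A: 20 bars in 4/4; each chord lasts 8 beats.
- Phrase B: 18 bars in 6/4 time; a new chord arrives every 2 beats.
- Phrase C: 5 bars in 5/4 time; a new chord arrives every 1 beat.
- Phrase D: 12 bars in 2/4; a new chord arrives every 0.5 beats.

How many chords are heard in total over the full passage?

A has 80 beats and chords last 8 each, so 10 chords.
B has 108 beats and chords last 2 each, so 54 chords.
C has 25 beats and chords last 1 each, so 25 chords.
D has 24 beats and chords last 0.5 each, so 48 chords.
Total: 10 + 54 + 25 + 48 = 137.

137 chords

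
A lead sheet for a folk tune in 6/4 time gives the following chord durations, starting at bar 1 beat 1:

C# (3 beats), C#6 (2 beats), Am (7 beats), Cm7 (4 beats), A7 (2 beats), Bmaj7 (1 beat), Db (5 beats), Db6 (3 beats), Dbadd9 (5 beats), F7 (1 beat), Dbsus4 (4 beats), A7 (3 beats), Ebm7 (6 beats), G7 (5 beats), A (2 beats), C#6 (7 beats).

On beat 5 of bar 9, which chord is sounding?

A

Beat 5 of bar 9 is beat (9−1)×6 + 5 = 53 overall.
Running totals: C# ends at 3, C#6 ends at 5, Am ends at 12, Cm7 ends at 16, A7 ends at 18, Bmaj7 ends at 19, Db ends at 24, Db6 ends at 27, Dbadd9 ends at 32, F7 ends at 33, Dbsus4 ends at 37, A7 ends at 40, Ebm7 ends at 46, G7 ends at 51, A ends at 53.
Beat 53 falls within A.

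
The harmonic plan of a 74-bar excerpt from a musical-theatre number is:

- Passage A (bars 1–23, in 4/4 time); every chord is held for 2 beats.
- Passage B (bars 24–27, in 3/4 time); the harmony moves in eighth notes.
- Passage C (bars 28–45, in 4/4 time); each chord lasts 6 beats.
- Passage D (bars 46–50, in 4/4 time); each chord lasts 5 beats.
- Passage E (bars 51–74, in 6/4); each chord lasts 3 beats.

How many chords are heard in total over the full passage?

134 chords

A has 92 beats and chords last 2 each, so 46 chords.
B has 12 beats and chords last 0.5 each, so 24 chords.
C has 72 beats and chords last 6 each, so 12 chords.
D has 20 beats and chords last 5 each, so 4 chords.
E has 144 beats and chords last 3 each, so 48 chords.
Total: 46 + 24 + 12 + 4 + 48 = 134.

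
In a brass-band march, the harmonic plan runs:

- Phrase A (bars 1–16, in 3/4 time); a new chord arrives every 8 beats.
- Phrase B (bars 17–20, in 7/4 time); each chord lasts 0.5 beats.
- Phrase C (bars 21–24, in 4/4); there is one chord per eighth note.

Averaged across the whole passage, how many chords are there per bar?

47/12 chords per bar

A: 16 bars of 3 beats is 48 beats; at 8 beats each that's 6 chords.
B: 4 bars of 7 beats is 28 beats; at 0.5 beats each that's 56 chords.
C: 4 bars of 4 beats is 16 beats; at 0.5 beats each that's 32 chords.
Overall: 94 chords over 24 bars → 94/24 = 47/12 chords per bar.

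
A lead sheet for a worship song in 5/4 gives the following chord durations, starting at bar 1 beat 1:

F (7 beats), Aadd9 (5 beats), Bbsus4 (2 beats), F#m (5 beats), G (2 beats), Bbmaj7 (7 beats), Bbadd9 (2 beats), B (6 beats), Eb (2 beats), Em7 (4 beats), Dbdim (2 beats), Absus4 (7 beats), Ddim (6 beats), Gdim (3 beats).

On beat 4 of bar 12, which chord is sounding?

Gdim

Beat 4 of bar 12 is beat (12−1)×5 + 4 = 59 overall.
Running totals: F ends at 7, Aadd9 ends at 12, Bbsus4 ends at 14, F#m ends at 19, G ends at 21, Bbmaj7 ends at 28, Bbadd9 ends at 30, B ends at 36, Eb ends at 38, Em7 ends at 42, Dbdim ends at 44, Absus4 ends at 51, Ddim ends at 57, Gdim ends at 60.
Beat 59 falls within Gdim.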